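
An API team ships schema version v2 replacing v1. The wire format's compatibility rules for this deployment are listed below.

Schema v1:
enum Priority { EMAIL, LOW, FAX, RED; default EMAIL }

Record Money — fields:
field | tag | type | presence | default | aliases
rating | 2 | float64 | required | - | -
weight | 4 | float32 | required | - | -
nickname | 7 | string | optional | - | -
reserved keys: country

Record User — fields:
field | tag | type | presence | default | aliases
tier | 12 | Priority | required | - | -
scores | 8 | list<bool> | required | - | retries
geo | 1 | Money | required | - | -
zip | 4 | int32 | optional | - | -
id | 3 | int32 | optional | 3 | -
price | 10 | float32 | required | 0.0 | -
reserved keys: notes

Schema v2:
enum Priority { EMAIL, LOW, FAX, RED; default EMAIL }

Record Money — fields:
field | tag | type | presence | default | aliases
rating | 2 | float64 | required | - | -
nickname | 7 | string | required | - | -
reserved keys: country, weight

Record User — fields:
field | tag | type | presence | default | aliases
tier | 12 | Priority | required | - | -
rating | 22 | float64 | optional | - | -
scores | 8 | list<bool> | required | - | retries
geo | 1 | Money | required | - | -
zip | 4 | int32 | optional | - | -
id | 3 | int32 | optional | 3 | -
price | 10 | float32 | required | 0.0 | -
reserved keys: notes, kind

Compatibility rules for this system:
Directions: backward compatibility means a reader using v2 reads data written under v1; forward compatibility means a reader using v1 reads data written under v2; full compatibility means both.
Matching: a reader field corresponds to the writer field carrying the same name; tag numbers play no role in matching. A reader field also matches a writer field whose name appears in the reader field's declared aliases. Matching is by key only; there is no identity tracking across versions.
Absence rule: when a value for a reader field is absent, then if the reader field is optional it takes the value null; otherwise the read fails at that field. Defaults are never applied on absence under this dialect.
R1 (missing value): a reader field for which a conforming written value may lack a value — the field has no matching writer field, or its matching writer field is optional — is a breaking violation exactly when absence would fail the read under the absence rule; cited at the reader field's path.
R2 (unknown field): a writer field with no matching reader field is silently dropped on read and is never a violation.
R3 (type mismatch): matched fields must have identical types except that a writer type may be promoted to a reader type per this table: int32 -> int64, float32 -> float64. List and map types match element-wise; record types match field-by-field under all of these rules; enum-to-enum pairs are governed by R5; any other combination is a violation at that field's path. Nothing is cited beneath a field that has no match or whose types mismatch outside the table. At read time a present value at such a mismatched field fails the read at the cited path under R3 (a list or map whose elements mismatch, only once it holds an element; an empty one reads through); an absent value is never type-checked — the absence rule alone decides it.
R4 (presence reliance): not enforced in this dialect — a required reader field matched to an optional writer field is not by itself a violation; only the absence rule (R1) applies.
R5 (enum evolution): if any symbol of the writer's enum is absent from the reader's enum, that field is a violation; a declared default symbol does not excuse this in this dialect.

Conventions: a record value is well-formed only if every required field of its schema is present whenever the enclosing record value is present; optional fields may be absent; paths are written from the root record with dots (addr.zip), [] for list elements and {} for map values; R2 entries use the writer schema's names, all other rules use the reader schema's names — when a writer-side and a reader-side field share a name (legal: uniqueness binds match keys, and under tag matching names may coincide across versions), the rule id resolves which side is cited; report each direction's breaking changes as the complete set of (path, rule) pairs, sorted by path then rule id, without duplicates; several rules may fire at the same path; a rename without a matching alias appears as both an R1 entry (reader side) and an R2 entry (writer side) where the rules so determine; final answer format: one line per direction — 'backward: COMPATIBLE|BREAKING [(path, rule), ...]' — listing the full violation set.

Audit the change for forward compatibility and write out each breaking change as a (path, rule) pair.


each type pair in User: writer, then reader
forward pass over User, reader schema v1, writer schema v2:
  tier: Priority -> Priority, writer required; from tier
  scores: list<bool> -> list<bool>, writer required; from scores
  geo: Money -> Money, writer required; from geo
  zip: int32 -> int32, writer optional; from zip
  id: int32 -> int32, writer optional; from id
  price: float32 -> float32, writer required; from price
  leftover writer field: rating
  geo.rating: float64 -> float64, writer required; from geo.rating
  geo.weight: no writer-side match
  geo.nickname: string -> string, writer required; from geo.nickname
  violation R1 at geo.weight
  => 1 violation(s): forward is BREAKING for User
diffs on User not affecting the asked answer:
  field nickname in record Money: optional changed to required -> its effect on User is confined to the backward direction, not asked
  added field rating to record User: optional float64, tag 22 (in v2 it sits immediately before scores) -> triggers nothing under User's printed rules — same verdict

forward: BREAKING [(geo.weight, R1)]


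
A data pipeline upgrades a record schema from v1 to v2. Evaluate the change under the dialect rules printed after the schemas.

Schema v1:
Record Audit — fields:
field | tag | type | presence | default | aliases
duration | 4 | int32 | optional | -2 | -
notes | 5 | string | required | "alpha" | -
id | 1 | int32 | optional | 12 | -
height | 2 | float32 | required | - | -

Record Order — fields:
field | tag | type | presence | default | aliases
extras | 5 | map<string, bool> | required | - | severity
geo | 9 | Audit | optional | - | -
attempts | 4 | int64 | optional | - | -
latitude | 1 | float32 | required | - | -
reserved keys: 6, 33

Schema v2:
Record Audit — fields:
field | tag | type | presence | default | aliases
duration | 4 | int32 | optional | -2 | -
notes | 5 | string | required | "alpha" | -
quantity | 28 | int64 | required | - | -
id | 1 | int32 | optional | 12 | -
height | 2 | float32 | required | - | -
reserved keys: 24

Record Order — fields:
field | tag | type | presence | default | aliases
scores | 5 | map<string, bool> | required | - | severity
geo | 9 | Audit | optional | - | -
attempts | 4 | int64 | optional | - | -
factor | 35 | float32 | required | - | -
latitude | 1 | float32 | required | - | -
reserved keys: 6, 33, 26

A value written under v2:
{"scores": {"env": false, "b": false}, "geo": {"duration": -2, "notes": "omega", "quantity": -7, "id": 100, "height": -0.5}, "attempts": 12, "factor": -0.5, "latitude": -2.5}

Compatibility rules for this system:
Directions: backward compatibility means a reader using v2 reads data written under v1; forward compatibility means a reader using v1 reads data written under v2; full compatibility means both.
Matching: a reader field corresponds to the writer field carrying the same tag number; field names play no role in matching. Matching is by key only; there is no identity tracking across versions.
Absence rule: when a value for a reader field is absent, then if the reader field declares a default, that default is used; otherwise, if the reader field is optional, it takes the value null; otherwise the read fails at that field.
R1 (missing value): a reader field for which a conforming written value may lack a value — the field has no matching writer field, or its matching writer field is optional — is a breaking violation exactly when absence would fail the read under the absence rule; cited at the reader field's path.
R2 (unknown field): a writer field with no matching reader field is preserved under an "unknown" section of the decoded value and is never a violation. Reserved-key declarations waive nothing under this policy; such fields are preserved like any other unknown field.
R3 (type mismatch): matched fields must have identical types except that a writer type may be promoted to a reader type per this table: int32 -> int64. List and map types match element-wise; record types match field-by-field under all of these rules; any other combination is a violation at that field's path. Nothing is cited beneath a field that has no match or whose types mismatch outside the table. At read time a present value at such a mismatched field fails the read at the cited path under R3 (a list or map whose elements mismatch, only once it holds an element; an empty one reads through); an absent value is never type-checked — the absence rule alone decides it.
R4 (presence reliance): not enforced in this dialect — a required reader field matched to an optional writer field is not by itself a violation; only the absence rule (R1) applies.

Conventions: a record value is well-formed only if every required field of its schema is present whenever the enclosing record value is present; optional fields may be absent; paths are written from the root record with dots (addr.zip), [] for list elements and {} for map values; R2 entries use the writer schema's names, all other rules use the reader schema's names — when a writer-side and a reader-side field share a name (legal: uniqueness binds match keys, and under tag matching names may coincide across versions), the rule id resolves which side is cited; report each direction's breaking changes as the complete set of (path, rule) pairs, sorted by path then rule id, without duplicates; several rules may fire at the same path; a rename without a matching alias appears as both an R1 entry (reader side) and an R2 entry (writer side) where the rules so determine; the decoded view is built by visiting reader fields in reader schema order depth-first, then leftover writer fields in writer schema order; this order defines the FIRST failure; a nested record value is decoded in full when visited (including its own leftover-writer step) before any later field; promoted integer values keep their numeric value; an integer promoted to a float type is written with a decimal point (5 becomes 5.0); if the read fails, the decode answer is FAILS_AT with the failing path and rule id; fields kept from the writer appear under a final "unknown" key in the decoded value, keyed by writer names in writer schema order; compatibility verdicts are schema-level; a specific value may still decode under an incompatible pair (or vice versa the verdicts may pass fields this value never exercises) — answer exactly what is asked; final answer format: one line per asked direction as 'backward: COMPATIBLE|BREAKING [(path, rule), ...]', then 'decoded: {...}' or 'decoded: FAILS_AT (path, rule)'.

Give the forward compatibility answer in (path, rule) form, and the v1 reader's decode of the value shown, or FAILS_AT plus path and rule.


forward: COMPATIBLE []; decoded: {"extras": {"env": false, "b": false}, "geo": {"duration": -2, "notes": "omega", "id": 100, "height": -0.5, "unknown": {"quantity": -7}}, "attempts": 12, "latitude": -2.5, "unknown": {"factor": -0.5}}

arrows below run writer -> reader for Order
checking forward for Order: reader v1 against writer v2:
  extras <- scores (map<string, bool> -> map<string, bool>, writer required)
  geo <- geo (Audit -> Audit, writer optional)
  attempts <- attempts (int64 -> int64, writer optional)
  latitude <- latitude (float32 -> float32, writer required)
  writer field factor has no reader counterpart
  geo.duration <- geo.duration (int32 -> int32, writer optional)
  geo.notes <- geo.notes (string -> string, writer required)
  geo.id <- geo.id (int32 -> int32, writer optional)
  geo.height <- geo.height (float32 -> float32, writer required)
  writer field geo.quantity has no reader counterpart
  => no violations; forward on Order: COMPATIBLE
decode walk for Order under reader schema v1:
  extras := {"env": false, "b": false} (from writer scores)
  geo.duration := -2
  geo.notes := "omega"
  geo.id := 100
  geo.height := -0.5
  writer geo.quantity: kept under "unknown"
  attempts := 12
  latitude := -2.5
  writer factor: kept under "unknown"
  => decoded: {"extras": {"env": false, "b": false}, "geo": {"duration": -2, "notes": "omega", "id": 100, "height": -0.5, "unknown": {"quantity": -7}}, "attempts": 12, "latitude": -2.5, "unknown": {"factor": -0.5}}
the rest of the Order diff is inert for this question:
  renamed field extras to scores in record Order -> inert for the asked Order verdict: nothing fires


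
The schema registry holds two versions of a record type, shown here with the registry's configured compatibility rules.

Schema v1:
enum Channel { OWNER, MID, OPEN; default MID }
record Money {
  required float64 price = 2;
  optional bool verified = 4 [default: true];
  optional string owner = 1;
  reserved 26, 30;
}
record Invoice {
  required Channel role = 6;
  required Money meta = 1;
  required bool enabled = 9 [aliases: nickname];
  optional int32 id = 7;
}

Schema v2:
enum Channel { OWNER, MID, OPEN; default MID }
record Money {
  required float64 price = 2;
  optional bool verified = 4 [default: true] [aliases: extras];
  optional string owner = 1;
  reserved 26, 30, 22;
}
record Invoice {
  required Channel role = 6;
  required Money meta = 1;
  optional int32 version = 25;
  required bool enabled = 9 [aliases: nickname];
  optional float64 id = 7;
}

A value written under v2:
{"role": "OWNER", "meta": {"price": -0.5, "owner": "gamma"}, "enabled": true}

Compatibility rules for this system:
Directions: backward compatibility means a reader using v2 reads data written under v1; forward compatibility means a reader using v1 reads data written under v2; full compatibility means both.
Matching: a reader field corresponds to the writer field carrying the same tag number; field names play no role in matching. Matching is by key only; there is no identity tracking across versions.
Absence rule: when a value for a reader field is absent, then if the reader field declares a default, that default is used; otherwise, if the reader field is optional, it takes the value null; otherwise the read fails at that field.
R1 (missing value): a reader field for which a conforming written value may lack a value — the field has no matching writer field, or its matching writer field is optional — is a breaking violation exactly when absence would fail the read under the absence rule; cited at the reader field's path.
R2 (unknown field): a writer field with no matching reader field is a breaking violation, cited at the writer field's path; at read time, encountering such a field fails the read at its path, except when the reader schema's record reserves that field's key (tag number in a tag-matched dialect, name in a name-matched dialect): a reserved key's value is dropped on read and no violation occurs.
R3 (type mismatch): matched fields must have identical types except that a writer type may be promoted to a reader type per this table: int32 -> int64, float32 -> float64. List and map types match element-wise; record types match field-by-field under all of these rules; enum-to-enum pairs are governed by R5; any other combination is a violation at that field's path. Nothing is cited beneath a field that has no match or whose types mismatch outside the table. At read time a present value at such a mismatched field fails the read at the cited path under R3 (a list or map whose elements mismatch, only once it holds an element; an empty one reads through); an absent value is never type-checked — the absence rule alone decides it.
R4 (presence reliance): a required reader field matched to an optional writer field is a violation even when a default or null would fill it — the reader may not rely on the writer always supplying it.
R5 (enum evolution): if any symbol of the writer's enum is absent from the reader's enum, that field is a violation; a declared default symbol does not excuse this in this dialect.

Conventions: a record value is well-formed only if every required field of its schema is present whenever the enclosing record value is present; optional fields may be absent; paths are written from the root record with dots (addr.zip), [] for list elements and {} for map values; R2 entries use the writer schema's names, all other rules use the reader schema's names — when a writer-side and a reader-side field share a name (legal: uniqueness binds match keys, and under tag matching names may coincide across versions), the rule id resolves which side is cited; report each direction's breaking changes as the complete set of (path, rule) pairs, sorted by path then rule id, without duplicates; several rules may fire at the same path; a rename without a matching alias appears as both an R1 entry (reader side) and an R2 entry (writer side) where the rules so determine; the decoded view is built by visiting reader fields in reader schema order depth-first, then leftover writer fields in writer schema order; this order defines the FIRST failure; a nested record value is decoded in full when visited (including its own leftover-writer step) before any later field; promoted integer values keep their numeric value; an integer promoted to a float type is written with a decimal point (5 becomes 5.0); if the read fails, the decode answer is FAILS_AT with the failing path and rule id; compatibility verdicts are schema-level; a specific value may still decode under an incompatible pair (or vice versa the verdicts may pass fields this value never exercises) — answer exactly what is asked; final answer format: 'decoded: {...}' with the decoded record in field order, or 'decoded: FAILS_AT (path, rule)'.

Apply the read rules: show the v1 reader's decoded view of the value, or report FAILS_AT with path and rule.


decoded: {"role": "OWNER", "meta": {"price": -0.5, "verified": true, "owner": "gamma"}, "enabled": true, "id": null}

each type pair in Invoice: writer, then reader
migrating the Invoice value to v1:
  role := "OWNER"
  meta.price := -0.5
  meta.verified := true (missing; default applied)
  meta.owner := "gamma"
  enabled := true
  id := null (missing; optional => null)
  => decoded: {"role": "OWNER", "meta": {"price": -0.5, "verified": true, "owner": "gamma"}, "enabled": true, "id": null}
checking off the Invoice differences that do not matter here:
  added field version to record Invoice: optional int32, tag 25 (in v2 it sits immediately before enabled) -> matters for Invoice compatibility verdicts, not for this value's decode
  field id in record Invoice: type int32 changed to float64 -> matters for Invoice compatibility verdicts, not for this value's decode


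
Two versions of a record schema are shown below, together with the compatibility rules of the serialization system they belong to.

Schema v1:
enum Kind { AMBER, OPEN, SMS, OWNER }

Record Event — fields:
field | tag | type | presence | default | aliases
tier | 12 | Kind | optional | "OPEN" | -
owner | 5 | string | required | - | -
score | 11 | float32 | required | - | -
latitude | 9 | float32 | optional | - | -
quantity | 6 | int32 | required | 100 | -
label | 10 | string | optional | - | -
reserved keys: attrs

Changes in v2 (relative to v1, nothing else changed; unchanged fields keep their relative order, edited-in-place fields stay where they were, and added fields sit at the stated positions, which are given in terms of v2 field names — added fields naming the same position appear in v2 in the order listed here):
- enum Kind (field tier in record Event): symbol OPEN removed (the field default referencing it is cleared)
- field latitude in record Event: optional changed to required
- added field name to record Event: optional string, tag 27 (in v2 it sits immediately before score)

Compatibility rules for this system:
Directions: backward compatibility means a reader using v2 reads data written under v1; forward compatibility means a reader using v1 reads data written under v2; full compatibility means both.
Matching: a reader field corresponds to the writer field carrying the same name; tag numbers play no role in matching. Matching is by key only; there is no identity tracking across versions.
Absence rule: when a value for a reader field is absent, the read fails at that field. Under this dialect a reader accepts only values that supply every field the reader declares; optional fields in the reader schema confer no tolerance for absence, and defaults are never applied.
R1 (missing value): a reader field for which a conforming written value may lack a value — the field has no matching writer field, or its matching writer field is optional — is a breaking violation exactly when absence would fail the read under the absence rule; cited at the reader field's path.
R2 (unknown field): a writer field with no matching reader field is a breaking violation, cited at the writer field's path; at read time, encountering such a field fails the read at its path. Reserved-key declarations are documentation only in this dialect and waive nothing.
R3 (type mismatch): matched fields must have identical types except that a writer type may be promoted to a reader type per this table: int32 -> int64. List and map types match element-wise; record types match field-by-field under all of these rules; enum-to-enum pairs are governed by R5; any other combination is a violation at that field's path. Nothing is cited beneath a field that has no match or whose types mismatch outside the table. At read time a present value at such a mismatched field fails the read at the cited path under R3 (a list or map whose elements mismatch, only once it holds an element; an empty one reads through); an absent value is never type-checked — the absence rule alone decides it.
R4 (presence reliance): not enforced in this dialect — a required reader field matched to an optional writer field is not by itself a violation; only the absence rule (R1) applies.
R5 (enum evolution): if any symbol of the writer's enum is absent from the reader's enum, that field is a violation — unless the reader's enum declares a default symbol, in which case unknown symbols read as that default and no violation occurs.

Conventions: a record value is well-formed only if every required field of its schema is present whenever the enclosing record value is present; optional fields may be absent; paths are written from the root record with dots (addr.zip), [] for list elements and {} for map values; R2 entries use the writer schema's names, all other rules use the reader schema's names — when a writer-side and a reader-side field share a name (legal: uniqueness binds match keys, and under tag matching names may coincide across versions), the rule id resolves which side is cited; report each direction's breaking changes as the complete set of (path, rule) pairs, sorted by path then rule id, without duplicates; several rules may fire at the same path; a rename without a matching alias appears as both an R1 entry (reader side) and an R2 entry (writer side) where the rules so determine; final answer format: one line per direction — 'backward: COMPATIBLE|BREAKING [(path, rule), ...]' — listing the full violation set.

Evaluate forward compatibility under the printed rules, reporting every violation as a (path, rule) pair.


arrows below run writer -> reader for Event
forward on Event — v1 reading data written by v2:
  tier <- tier (Kind -> Kind, writer optional)
  owner <- owner (string -> string, writer required)
  score <- score (float32 -> float32, writer required)
  latitude <- latitude (float32 -> float32, writer required)
  quantity <- quantity (int32 -> int32, writer required)
  label <- label (string -> string, writer optional)
  leftover writer field: name
  R1 fires at label
  R2 fires at name
  R1 fires at tier
  => forward: BREAKING (3)
remaining Event differences; none change what is asked:
  enum Kind (field tier in record Event): symbol OPEN removed (the field default referencing it is cleared) -> matters only for Event's backward compatibility — outside the asked direction

forward: BREAKING [(label, R1), (name, R2), (tier, R1)]


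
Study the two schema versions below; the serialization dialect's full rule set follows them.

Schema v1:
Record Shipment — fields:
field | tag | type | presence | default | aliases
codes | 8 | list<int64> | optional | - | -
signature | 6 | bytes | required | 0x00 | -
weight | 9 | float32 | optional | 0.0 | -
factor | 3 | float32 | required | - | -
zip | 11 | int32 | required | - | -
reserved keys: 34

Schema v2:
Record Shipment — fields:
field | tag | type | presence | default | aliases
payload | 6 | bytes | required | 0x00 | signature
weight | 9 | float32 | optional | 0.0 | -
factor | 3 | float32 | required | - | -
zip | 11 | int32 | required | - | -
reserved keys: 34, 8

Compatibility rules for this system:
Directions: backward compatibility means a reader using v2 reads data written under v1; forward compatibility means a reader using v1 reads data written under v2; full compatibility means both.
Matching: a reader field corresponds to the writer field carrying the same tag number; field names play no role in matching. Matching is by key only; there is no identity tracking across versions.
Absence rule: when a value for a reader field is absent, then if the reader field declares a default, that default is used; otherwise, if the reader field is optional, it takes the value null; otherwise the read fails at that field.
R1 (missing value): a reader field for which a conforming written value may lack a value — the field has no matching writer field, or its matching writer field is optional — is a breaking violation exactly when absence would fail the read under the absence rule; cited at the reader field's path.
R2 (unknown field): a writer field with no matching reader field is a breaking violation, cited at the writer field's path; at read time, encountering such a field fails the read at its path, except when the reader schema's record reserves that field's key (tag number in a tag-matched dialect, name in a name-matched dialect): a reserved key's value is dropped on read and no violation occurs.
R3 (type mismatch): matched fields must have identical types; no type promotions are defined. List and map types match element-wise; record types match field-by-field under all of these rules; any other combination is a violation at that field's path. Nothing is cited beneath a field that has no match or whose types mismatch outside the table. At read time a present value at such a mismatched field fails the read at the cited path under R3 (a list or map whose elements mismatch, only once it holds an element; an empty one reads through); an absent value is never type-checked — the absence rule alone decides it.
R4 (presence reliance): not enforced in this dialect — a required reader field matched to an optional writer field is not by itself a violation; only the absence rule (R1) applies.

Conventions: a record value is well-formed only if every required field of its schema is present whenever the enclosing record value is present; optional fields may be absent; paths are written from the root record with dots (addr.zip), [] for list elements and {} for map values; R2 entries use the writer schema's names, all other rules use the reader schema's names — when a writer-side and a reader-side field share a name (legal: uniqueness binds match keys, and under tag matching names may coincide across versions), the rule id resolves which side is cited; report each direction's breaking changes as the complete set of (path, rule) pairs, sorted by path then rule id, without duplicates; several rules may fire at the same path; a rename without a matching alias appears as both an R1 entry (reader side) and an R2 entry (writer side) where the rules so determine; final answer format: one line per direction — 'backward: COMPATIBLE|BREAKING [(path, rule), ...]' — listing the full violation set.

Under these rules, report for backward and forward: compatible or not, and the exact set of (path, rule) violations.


backward: COMPATIBLE []; forward: COMPATIBLE []

in Shipment below, arrows point writer -> reader
backward on Shipment — v2 reading data written by v1:
  payload: bytes -> bytes, writer required; from signature
  weight: float32 -> float32, writer optional; from weight
  factor: float32 -> float32, writer required; from factor
  zip: int32 -> int32, writer required; from zip
  writer codes: unknown to reader
  => backward: COMPATIBLE
forward on Shipment — v1 reading data written by v2:
  codes has no writer counterpart
  signature: bytes -> bytes, writer required; from payload
  weight: float32 -> float32, writer optional; from weight
  factor: float32 -> float32, writer required; from factor
  zip: int32 -> int32, writer required; from zip
  => forward: COMPATIBLE


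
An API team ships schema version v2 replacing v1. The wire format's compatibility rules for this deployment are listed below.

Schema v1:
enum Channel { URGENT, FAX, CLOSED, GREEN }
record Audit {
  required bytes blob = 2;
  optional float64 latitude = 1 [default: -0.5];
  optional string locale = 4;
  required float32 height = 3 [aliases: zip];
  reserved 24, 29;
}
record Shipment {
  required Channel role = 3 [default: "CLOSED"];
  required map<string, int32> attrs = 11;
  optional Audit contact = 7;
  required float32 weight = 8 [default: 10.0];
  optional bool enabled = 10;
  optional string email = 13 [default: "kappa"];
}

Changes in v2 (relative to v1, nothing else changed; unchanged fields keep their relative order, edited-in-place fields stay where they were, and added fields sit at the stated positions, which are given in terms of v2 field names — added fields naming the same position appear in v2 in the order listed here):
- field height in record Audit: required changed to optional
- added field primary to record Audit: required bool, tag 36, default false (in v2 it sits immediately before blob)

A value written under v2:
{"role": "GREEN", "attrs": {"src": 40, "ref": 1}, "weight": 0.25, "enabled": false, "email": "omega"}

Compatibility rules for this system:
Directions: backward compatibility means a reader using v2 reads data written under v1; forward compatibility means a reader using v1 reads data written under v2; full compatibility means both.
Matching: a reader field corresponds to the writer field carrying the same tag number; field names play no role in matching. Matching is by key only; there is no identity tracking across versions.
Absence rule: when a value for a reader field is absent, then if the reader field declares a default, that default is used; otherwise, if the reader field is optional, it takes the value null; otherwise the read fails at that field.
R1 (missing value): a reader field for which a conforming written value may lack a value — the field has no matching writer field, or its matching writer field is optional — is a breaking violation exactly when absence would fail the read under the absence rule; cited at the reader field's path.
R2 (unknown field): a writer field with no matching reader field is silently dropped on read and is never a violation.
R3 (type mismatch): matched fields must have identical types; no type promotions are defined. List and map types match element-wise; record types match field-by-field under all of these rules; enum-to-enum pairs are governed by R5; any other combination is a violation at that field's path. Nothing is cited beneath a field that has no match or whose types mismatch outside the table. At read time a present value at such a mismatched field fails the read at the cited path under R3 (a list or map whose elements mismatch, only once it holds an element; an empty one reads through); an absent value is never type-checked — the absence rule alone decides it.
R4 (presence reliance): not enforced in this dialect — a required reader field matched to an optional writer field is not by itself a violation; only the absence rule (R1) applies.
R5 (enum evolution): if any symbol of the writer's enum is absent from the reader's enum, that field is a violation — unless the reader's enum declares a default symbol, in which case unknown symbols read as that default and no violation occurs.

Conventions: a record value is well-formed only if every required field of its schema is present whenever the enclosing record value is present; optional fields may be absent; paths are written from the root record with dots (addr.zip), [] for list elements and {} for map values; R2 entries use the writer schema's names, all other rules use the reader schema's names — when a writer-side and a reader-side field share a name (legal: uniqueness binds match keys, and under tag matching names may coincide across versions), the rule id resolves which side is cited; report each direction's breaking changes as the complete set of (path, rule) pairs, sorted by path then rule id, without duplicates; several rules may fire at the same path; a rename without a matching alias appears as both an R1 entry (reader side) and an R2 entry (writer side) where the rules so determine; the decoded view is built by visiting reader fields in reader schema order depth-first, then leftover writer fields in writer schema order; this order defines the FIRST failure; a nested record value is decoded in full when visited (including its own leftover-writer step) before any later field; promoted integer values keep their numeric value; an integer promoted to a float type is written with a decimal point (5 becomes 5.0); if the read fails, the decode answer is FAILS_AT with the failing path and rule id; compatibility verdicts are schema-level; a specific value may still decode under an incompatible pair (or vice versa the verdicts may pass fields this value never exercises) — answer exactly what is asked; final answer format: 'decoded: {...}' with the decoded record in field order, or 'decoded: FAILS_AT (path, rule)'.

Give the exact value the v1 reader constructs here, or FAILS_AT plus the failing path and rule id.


decoded: {"role": "GREEN", "attrs": {"src": 40, "ref": 1}, "contact": null, "weight": 0.25, "enabled": false, "email": "omega"}

arrows below run writer -> reader for Shipment
migrating the Shipment value to v1:
  role := "GREEN"
  attrs := {"src": 40, "ref": 1}
  contact := null (not supplied -> null)
  weight := 0.25
  enabled := false
  email := "omega"
  => decoded: {"role": "GREEN", "attrs": {"src": 40, "ref": 1}, "contact": null, "weight": 0.25, "enabled": false, "email": "omega"}
checking off the Shipment differences that do not matter here:
  field height in record Audit: required changed to optional -> matters for Shipment compatibility verdicts, not for this value's decode
  added field primary to record Audit: required bool, tag 36, default false (in v2 it sits immediately before blob) -> no rule fires on it and the decoded Shipment view is identical with or without it


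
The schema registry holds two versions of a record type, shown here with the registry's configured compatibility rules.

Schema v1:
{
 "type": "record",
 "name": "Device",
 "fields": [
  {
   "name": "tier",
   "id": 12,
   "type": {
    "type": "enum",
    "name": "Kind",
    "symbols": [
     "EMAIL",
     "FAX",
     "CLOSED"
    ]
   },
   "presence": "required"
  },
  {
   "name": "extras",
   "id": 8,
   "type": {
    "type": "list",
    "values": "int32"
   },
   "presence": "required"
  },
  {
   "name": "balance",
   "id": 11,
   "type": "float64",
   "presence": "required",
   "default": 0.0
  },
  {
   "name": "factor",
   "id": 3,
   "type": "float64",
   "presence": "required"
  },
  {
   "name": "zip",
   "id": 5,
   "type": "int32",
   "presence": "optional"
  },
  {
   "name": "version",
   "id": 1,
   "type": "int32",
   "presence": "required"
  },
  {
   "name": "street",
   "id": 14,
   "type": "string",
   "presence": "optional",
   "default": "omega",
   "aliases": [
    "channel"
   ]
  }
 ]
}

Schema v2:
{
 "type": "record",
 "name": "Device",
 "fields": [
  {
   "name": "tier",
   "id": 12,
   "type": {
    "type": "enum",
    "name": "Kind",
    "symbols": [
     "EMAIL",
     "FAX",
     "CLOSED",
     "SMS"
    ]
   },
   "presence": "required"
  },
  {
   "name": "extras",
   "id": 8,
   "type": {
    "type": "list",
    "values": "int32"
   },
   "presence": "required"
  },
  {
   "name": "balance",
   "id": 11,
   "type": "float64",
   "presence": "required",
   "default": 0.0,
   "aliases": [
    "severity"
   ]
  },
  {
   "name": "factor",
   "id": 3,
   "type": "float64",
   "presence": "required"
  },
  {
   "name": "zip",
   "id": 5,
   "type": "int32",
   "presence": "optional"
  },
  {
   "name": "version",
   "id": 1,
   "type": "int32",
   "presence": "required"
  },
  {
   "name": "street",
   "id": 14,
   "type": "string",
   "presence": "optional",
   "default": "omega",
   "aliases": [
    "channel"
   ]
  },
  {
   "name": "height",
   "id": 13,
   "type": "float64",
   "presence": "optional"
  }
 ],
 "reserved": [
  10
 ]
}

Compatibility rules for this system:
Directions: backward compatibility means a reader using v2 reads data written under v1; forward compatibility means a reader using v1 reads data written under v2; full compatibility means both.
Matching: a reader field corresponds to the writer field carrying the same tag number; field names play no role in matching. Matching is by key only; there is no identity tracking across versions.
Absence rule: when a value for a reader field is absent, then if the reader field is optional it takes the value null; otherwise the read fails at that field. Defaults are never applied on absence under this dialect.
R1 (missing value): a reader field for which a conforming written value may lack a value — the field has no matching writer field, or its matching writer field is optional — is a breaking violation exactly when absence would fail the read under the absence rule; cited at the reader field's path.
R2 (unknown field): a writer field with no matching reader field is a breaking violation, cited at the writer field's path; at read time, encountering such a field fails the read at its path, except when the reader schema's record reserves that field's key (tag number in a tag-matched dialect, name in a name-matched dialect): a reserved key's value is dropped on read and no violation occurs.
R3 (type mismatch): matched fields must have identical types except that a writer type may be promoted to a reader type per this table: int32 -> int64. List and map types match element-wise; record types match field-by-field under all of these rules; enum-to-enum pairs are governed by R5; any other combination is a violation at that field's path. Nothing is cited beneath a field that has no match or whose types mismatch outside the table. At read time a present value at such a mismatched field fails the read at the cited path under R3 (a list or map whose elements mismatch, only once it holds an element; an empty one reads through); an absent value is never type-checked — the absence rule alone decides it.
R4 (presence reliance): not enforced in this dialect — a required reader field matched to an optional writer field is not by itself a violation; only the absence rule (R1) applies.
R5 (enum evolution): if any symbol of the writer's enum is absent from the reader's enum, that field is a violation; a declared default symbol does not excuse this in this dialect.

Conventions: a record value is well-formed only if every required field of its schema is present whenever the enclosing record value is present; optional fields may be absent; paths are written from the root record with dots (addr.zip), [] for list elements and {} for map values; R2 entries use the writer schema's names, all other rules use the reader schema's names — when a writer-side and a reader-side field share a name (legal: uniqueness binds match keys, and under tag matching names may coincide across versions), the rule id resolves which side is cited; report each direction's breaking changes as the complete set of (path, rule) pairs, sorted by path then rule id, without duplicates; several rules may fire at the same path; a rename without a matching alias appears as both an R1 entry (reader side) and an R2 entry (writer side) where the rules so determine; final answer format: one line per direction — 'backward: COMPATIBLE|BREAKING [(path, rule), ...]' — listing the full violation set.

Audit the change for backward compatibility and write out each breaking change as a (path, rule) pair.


backward: COMPATIBLE []

arrows below run writer -> reader for Device
backward on Device — v2 reading data written by v1:
  Kind -> Kind, writer required: tier aligns to tier
  list<int32> -> list<int32>, writer required: extras aligns to extras
  float64 -> float64, writer required: balance aligns to balance
  float64 -> float64, writer required: factor aligns to factor
  int32 -> int32, writer optional: zip aligns to zip
  int32 -> int32, writer required: version aligns to version
  string -> string, writer optional: street aligns to street
  no writer field matches reader height
  => backward verdict for Device: COMPATIBLE, no violations
remaining Device differences; none change what is asked:
  enum Kind (field tier in record Device): symbol SMS added -> matters only for Device's forward compatibility — outside the asked direction
  added field height to record Device: optional float64, tag 13 (in v2 it sits last) -> matters only for Device's forward compatibility — outside the asked direction
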